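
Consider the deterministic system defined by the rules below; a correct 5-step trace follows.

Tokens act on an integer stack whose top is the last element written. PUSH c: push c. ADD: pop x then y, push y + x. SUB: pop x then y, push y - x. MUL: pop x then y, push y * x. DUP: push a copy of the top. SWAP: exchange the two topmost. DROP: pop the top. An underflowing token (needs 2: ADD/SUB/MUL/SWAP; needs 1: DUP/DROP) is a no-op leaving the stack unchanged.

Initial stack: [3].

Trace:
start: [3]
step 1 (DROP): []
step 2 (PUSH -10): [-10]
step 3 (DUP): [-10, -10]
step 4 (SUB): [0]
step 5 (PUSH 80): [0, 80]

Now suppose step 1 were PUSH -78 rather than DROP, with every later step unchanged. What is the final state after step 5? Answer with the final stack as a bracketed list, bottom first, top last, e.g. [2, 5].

[3, -78, 0, 80]

(re-executing from step 1 with the substitution; state before step 1: [3])
step 1 (PUSH -78): [3, -78]
step 2 (PUSH -10): [3, -78, -10]
step 3 (DUP): [3, -78, -10, -10]
step 4 (SUB): [3, -78, 0]
step 5 (PUSH 80): [3, -78, 0, 80]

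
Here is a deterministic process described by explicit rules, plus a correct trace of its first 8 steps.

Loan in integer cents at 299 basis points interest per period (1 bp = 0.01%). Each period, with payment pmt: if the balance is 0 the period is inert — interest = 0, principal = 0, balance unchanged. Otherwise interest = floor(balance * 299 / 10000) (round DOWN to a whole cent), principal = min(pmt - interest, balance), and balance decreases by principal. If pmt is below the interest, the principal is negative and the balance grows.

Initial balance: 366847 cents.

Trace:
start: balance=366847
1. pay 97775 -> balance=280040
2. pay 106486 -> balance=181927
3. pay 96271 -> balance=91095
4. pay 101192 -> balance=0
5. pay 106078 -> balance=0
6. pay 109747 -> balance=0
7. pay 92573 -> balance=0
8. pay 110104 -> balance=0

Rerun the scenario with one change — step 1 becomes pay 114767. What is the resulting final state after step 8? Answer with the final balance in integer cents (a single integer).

(re-executing from step 1 with the substitution; state before step 1: balance=366847)
1. pay 114767 -> balance=263048
2. pay 106486 -> balance=164427
3. pay 96271 -> balance=73072
4. pay 101192 -> balance=0
5. pay 106078 -> balance=0
6. pay 109747 -> balance=0
7. pay 92573 -> balance=0
8. pay 110104 -> balance=0

0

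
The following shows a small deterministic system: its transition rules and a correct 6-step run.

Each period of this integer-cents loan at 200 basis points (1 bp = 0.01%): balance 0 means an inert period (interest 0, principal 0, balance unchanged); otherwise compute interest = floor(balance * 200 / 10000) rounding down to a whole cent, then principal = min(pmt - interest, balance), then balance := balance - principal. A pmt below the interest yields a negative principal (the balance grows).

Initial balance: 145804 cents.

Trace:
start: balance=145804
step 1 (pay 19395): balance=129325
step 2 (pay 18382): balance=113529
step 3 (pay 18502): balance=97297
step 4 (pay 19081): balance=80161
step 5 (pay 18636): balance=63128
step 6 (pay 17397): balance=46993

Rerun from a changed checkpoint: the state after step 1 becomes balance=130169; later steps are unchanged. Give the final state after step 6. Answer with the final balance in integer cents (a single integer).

state after step 1 := balance=130169
step 2 (pay 18382): balance=114390
step 3 (pay 18502): balance=98175
step 4 (pay 19081): balance=81057
step 5 (pay 18636): balance=64042
step 6 (pay 17397): balance=47925

47925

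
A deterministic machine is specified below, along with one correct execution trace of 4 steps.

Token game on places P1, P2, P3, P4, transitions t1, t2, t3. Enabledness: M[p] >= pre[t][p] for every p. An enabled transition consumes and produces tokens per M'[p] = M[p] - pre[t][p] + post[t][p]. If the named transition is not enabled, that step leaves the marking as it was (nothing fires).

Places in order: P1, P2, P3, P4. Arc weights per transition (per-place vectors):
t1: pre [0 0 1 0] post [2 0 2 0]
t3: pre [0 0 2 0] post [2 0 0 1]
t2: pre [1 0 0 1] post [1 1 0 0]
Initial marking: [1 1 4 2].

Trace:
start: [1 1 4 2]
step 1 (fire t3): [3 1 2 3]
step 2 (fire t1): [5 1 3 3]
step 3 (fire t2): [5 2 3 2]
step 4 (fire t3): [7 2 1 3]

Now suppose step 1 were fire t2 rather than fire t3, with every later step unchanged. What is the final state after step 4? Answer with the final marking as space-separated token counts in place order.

(re-executing from step 1 with the substitution; state before step 1: [1 1 4 2])
step 1 (fire t2): [1 2 4 1]
step 2 (fire t1): [3 2 5 1]
step 3 (fire t2): [3 3 5 0]
step 4 (fire t3): [5 3 3 1]

5 3 3 1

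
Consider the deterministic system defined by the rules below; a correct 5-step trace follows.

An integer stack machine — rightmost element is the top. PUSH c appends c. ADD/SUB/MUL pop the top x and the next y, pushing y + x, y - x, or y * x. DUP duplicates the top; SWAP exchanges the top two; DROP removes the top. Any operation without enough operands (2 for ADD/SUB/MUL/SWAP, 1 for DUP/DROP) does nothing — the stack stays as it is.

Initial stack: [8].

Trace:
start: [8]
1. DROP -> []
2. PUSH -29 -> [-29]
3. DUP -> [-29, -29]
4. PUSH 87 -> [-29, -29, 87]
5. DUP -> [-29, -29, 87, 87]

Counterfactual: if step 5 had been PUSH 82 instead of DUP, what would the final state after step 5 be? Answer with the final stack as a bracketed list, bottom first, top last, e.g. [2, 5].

(re-executing from step 5 with the substitution; state before step 5: [-29, -29, 87])
5. PUSH 82 -> [-29, -29, 87, 82]

[-29, -29, 87, 82]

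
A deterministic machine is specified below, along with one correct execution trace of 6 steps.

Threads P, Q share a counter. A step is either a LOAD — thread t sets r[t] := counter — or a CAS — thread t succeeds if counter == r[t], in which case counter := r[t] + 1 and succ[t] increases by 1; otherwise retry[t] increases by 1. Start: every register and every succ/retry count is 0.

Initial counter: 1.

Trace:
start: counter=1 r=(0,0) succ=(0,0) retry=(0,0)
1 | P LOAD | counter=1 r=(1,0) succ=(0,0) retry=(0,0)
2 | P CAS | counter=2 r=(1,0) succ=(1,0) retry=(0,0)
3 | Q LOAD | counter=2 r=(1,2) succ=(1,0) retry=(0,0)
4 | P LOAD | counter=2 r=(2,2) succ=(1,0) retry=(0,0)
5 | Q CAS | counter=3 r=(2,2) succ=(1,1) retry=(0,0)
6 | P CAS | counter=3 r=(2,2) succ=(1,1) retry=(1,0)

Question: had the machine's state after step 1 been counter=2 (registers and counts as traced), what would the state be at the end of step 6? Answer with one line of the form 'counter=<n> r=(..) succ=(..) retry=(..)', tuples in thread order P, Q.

counter=3 r=(2,2) succ=(0,1) retry=(2,0)

state after step 1 := counter=2 r=(1,0) succ=(0,0) retry=(0,0)
2 | P CAS | counter=2 r=(1,0) succ=(0,0) retry=(1,0)
3 | Q LOAD | counter=2 r=(1,2) succ=(0,0) retry=(1,0)
4 | P LOAD | counter=2 r=(2,2) succ=(0,0) retry=(1,0)
5 | Q CAS | counter=3 r=(2,2) succ=(0,1) retry=(1,0)
6 | P CAS | counter=3 r=(2,2) succ=(0,1) retry=(2,0)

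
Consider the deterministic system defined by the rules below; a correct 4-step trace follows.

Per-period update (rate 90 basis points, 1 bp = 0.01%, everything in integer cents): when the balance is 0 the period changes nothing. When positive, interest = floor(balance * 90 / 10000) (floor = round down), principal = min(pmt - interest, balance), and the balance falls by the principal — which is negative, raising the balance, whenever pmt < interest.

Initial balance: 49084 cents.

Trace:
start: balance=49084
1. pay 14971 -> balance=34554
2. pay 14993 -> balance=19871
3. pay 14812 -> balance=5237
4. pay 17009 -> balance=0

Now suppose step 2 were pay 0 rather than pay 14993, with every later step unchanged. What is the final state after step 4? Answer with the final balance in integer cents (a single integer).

(re-executing from step 2 with the substitution; state before step 2: balance=34554)
2. pay 0 -> balance=34864
3. pay 14812 -> balance=20365
4. pay 17009 -> balance=3539

3539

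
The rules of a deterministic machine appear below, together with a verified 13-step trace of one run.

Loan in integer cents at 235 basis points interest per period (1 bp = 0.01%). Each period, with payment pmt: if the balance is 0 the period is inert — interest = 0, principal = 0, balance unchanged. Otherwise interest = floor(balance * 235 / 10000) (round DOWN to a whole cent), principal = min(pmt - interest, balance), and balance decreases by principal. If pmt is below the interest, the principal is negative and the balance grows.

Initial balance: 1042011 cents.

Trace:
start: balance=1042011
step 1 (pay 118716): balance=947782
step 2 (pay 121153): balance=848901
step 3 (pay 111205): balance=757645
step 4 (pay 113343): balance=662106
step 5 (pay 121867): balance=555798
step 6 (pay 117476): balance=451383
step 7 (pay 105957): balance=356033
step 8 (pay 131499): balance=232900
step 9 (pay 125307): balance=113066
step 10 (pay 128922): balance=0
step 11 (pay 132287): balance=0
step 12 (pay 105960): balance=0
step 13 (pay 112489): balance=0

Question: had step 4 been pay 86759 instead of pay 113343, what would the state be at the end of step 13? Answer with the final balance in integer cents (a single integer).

(re-executing from step 4 with the substitution; state before step 4: balance=757645)
step 4 (pay 86759): balance=688690
step 5 (pay 121867): balance=583007
step 6 (pay 117476): balance=479231
step 7 (pay 105957): balance=384535
step 8 (pay 131499): balance=262072
step 9 (pay 125307): balance=142923
step 10 (pay 128922): balance=17359
step 11 (pay 132287): balance=0
step 12 (pay 105960): balance=0
step 13 (pay 112489): balance=0

0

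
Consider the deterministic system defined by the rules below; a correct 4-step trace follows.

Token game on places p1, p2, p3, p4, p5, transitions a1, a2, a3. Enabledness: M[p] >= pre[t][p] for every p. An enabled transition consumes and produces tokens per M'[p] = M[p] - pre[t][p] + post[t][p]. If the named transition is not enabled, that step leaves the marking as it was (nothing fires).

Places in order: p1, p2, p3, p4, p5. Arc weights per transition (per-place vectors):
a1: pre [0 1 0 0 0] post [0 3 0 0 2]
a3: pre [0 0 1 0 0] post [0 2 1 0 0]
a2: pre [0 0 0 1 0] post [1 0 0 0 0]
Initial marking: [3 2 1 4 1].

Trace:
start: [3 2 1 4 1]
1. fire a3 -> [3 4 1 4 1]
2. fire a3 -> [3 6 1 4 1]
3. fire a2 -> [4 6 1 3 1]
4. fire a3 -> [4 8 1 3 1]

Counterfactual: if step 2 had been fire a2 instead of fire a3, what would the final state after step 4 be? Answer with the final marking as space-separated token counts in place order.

(re-executing from step 2 with the substitution; state before step 2: [3 4 1 4 1])
2. fire a2 -> [4 4 1 3 1]
3. fire a2 -> [5 4 1 2 1]
4. fire a3 -> [5 6 1 2 1]

5 6 1 2 1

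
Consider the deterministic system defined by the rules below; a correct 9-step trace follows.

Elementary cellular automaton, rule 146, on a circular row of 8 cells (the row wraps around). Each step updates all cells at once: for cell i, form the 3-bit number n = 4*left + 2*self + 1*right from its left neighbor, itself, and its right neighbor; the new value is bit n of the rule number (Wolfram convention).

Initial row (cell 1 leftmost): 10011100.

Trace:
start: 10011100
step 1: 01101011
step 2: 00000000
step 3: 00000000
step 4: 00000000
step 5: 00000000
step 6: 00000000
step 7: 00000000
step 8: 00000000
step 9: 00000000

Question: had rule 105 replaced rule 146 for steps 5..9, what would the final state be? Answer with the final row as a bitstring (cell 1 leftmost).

11111111

(re-executing steps 5..9 under rule 105; state before step 5: 00000000)
step 5: 11111111
step 6: 00000000
step 7: 11111111
step 8: 00000000
step 9: 11111111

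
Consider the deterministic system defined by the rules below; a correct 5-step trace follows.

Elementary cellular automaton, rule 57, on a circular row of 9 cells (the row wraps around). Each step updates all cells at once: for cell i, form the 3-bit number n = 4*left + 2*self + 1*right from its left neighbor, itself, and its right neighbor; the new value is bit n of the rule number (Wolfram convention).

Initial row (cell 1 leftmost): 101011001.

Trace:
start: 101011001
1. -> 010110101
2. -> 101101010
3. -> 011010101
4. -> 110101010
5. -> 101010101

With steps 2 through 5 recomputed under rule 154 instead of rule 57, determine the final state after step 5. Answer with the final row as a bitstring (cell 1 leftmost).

(re-executing steps 2..5 under rule 154; state before step 2: 010110101)
2. -> 000100000
3. -> 001010000
4. -> 010001000
5. -> 101010100

101010100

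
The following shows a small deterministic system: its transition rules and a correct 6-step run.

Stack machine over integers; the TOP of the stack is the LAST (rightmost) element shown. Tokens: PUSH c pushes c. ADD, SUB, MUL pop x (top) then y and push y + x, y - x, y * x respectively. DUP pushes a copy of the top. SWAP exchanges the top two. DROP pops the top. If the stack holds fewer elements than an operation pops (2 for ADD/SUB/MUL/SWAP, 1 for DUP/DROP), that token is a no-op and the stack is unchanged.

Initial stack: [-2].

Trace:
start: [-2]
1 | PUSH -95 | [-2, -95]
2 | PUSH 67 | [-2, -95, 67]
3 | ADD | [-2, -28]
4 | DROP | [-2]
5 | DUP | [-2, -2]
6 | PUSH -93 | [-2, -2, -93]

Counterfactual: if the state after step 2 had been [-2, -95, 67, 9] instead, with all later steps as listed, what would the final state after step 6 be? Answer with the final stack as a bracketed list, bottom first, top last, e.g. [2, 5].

state after step 2 := [-2, -95, 67, 9]
3 | ADD | [-2, -95, 76]
4 | DROP | [-2, -95]
5 | DUP | [-2, -95, -95]
6 | PUSH -93 | [-2, -95, -95, -93]

[-2, -95, -95, -93]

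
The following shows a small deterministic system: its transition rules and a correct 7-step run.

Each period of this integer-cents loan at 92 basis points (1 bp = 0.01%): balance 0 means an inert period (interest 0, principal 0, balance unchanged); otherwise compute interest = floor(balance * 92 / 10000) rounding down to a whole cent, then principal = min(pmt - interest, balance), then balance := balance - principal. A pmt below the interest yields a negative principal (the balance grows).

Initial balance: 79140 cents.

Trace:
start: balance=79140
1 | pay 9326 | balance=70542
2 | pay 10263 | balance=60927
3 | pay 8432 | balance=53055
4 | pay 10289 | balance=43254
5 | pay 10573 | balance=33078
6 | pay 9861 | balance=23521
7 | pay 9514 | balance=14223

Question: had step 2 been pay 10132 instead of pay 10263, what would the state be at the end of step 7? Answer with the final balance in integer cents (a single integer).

(re-executing from step 2 with the substitution; state before step 2: balance=70542)
2 | pay 10132 | balance=61058
3 | pay 8432 | balance=53187
4 | pay 10289 | balance=43387
5 | pay 10573 | balance=33213
6 | pay 9861 | balance=23657
7 | pay 9514 | balance=14360

14360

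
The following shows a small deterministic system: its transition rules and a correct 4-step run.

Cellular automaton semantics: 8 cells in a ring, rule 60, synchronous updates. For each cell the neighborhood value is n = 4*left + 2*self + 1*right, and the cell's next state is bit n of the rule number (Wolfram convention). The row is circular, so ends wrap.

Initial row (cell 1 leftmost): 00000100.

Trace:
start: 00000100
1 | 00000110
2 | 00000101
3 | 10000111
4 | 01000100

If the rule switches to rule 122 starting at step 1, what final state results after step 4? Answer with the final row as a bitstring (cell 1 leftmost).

01010101

(re-executing steps 1..4 under rule 122; state before step 1: 00000100)
1 | 00001010
2 | 00010101
3 | 10101010
4 | 01010101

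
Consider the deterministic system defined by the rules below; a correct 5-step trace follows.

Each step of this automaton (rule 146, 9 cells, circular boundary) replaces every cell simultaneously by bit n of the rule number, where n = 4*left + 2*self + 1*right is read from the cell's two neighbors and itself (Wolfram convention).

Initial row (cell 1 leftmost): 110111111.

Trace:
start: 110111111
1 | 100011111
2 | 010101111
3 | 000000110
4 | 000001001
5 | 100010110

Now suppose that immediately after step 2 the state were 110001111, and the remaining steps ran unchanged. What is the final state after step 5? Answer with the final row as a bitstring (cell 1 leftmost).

state after step 2 := 110001111
3 | 101010111
4 | 000000011
5 | 100000100

100000100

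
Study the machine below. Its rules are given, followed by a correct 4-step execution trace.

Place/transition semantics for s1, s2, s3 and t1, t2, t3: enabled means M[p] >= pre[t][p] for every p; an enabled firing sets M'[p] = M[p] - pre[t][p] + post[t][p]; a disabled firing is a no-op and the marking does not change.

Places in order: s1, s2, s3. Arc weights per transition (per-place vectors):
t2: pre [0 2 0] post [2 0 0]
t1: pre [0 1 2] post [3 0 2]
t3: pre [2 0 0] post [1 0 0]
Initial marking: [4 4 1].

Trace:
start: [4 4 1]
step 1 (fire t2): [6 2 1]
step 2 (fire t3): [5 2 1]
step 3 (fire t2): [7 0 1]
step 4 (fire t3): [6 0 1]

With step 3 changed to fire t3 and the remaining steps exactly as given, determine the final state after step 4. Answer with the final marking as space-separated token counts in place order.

3 2 1

(re-executing from step 3 with the substitution; state before step 3: [5 2 1])
step 3 (fire t3): [4 2 1]
step 4 (fire t3): [3 2 1]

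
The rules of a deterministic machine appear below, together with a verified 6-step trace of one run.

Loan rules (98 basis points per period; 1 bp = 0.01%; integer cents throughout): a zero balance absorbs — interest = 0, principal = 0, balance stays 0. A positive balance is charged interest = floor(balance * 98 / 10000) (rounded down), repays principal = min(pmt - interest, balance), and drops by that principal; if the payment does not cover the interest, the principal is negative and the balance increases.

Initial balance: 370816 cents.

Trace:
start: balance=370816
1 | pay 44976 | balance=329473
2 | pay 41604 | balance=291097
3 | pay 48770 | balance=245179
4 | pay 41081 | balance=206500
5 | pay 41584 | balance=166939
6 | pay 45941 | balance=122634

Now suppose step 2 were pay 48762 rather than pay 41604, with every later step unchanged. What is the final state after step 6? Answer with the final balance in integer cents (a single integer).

115191

(re-executing from step 2 with the substitution; state before step 2: balance=329473)
2 | pay 48762 | balance=283939
3 | pay 48770 | balance=237951
4 | pay 41081 | balance=199201
5 | pay 41584 | balance=159569
6 | pay 45941 | balance=115191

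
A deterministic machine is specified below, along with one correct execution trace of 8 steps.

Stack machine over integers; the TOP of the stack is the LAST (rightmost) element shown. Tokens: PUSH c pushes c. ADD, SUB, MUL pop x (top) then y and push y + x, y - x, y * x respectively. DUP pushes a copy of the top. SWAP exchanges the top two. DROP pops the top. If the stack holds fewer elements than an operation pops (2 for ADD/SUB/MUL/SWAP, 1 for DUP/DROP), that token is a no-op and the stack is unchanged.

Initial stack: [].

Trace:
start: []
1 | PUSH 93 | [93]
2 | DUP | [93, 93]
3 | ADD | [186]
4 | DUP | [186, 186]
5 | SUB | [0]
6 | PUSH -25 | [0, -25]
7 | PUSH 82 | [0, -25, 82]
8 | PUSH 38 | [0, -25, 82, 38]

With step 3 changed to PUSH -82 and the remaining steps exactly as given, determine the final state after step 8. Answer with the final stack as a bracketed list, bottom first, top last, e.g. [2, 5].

(re-executing from step 3 with the substitution; state before step 3: [93, 93])
3 | PUSH -82 | [93, 93, -82]
4 | DUP | [93, 93, -82, -82]
5 | SUB | [93, 93, 0]
6 | PUSH -25 | [93, 93, 0, -25]
7 | PUSH 82 | [93, 93, 0, -25, 82]
8 | PUSH 38 | [93, 93, 0, -25, 82, 38]

[93, 93, 0, -25, 82, 38]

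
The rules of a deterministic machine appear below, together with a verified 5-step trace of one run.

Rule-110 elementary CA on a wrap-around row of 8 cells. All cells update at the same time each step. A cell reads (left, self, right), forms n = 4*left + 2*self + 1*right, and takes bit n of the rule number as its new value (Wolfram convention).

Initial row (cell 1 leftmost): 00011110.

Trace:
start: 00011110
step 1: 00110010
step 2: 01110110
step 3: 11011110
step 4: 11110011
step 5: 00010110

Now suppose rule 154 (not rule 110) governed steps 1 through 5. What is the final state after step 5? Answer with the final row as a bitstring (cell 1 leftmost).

11010011

(re-executing steps 1..5 under rule 154; state before step 1: 00011110)
step 1: 00111101
step 2: 11111000
step 3: 11110101
step 4: 11100001
step 5: 11010011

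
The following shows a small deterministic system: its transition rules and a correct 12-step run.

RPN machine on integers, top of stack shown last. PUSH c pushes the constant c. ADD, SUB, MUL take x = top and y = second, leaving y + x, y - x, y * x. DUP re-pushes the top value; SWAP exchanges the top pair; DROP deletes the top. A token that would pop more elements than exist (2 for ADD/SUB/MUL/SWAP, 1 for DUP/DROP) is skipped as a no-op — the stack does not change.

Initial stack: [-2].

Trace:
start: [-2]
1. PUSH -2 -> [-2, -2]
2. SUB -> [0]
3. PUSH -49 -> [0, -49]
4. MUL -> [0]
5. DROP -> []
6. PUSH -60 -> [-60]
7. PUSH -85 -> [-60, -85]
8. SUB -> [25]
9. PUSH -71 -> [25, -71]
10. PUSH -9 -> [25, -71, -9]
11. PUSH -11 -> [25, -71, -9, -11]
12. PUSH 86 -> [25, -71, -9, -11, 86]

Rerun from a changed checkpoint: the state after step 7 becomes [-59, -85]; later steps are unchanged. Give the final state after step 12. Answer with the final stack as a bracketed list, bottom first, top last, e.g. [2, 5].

state after step 7 := [-59, -85]
8. SUB -> [26]
9. PUSH -71 -> [26, -71]
10. PUSH -9 -> [26, -71, -9]
11. PUSH -11 -> [26, -71, -9, -11]
12. PUSH 86 -> [26, -71, -9, -11, 86]

[26, -71, -9, -11, 86]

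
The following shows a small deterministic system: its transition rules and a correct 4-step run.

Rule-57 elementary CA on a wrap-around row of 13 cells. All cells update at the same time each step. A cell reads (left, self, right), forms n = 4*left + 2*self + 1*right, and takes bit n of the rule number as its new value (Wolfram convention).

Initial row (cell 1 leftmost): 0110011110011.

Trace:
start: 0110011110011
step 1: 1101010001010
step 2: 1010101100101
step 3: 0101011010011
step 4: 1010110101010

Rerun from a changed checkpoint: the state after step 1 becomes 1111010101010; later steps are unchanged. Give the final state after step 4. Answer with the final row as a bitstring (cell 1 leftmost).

1101001010110

state after step 1 := 1111010101010
step 2: 1000101010101
step 3: 0110010101011
step 4: 1101001010110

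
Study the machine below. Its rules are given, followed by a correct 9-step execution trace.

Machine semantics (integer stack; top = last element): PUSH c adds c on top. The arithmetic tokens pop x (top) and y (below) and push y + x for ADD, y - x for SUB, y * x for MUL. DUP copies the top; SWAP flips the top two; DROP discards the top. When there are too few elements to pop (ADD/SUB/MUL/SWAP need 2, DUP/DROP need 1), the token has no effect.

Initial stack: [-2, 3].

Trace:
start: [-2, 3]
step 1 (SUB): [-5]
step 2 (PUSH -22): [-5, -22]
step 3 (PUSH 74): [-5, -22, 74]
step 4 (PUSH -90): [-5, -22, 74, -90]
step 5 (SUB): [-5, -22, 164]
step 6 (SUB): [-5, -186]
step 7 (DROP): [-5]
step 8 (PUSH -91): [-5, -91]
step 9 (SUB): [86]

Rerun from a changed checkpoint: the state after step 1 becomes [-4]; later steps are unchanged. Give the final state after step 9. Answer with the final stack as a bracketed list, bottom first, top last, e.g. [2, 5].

[87]

state after step 1 := [-4]
step 2 (PUSH -22): [-4, -22]
step 3 (PUSH 74): [-4, -22, 74]
step 4 (PUSH -90): [-4, -22, 74, -90]
step 5 (SUB): [-4, -22, 164]
step 6 (SUB): [-4, -186]
step 7 (DROP): [-4]
step 8 (PUSH -91): [-4, -91]
step 9 (SUB): [87]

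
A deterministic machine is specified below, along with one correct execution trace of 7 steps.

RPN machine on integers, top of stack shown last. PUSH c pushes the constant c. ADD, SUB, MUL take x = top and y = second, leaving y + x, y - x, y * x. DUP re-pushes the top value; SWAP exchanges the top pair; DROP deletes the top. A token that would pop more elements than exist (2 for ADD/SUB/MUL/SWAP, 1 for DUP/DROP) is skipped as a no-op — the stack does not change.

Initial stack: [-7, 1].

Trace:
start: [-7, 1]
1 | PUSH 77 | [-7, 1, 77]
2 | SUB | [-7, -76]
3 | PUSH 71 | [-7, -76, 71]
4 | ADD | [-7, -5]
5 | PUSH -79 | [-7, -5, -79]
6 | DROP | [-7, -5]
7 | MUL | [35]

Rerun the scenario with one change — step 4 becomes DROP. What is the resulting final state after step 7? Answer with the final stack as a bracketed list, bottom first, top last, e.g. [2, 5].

(re-executing from step 4 with the substitution; state before step 4: [-7, -76, 71])
4 | DROP | [-7, -76]
5 | PUSH -79 | [-7, -76, -79]
6 | DROP | [-7, -76]
7 | MUL | [532]

[532]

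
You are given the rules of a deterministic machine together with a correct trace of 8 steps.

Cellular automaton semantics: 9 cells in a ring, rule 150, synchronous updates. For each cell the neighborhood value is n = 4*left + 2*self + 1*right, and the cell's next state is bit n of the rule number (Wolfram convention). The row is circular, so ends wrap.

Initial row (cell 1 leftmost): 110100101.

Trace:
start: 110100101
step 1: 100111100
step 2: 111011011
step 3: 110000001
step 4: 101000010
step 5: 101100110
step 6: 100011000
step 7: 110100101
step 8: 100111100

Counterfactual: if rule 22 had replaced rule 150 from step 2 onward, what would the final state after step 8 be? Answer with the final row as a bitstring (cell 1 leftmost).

(re-executing steps 2..8 under rule 22; state before step 2: 100111100)
step 2: 111000011
step 3: 000100100
step 4: 001111110
step 5: 010000001
step 6: 011000011
step 7: 000100100
step 8: 001111110

001111110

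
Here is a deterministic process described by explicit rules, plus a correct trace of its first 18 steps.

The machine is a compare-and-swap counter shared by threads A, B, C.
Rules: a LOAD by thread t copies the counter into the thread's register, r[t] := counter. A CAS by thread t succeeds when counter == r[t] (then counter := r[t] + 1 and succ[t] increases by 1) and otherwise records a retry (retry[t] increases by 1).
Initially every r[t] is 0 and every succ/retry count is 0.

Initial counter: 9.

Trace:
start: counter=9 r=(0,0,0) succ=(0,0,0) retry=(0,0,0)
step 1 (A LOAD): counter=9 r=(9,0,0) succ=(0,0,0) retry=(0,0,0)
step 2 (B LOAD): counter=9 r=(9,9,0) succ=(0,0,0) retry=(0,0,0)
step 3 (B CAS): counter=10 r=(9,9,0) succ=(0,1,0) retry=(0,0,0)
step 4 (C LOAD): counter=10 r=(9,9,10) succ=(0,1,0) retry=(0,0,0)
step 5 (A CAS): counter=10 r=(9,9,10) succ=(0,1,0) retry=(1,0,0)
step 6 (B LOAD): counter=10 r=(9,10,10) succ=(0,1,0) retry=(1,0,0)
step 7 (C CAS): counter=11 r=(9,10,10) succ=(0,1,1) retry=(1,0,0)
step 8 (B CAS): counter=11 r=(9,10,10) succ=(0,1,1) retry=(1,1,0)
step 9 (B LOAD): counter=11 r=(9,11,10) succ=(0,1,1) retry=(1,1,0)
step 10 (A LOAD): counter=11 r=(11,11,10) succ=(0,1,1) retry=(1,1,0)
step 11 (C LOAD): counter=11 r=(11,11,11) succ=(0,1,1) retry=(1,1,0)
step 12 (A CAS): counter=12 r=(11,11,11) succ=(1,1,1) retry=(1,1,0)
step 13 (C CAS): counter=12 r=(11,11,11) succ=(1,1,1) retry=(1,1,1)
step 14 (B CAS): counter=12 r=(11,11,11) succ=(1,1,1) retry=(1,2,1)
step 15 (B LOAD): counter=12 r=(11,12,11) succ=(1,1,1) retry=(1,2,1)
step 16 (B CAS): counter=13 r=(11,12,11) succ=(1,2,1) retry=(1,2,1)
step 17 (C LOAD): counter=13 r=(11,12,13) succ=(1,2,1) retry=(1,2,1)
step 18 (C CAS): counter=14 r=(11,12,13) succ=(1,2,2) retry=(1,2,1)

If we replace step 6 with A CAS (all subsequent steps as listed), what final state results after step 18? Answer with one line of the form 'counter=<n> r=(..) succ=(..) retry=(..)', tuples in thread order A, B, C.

(re-executing from step 6 with the substitution; state before step 6: counter=10 r=(9,9,10) succ=(0,1,0) retry=(1,0,0))
step 6 (A CAS): counter=10 r=(9,9,10) succ=(0,1,0) retry=(2,0,0)
step 7 (C CAS): counter=11 r=(9,9,10) succ=(0,1,1) retry=(2,0,0)
step 8 (B CAS): counter=11 r=(9,9,10) succ=(0,1,1) retry=(2,1,0)
step 9 (B LOAD): counter=11 r=(9,11,10) succ=(0,1,1) retry=(2,1,0)
step 10 (A LOAD): counter=11 r=(11,11,10) succ=(0,1,1) retry=(2,1,0)
step 11 (C LOAD): counter=11 r=(11,11,11) succ=(0,1,1) retry=(2,1,0)
step 12 (A CAS): counter=12 r=(11,11,11) succ=(1,1,1) retry=(2,1,0)
step 13 (C CAS): counter=12 r=(11,11,11) succ=(1,1,1) retry=(2,1,1)
step 14 (B CAS): counter=12 r=(11,11,11) succ=(1,1,1) retry=(2,2,1)
step 15 (B LOAD): counter=12 r=(11,12,11) succ=(1,1,1) retry=(2,2,1)
step 16 (B CAS): counter=13 r=(11,12,11) succ=(1,2,1) retry=(2,2,1)
step 17 (C LOAD): counter=13 r=(11,12,13) succ=(1,2,1) retry=(2,2,1)
step 18 (C CAS): counter=14 r=(11,12,13) succ=(1,2,2) retry=(2,2,1)

counter=14 r=(11,12,13) succ=(1,2,2) retry=(2,2,1)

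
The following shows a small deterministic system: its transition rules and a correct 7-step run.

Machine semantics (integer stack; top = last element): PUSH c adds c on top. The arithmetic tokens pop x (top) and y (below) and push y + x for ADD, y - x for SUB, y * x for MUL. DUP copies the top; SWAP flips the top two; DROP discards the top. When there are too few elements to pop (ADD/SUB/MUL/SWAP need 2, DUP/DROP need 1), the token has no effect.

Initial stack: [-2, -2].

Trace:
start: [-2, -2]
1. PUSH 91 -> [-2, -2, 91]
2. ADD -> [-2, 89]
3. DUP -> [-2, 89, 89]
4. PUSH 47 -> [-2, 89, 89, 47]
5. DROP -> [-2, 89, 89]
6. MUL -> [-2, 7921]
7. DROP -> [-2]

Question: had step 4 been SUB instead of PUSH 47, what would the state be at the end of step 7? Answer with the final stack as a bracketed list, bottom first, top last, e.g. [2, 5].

(re-executing from step 4 with the substitution; state before step 4: [-2, 89, 89])
4. SUB -> [-2, 0]
5. DROP -> [-2]
6. MUL -> [-2]
7. DROP -> []

[]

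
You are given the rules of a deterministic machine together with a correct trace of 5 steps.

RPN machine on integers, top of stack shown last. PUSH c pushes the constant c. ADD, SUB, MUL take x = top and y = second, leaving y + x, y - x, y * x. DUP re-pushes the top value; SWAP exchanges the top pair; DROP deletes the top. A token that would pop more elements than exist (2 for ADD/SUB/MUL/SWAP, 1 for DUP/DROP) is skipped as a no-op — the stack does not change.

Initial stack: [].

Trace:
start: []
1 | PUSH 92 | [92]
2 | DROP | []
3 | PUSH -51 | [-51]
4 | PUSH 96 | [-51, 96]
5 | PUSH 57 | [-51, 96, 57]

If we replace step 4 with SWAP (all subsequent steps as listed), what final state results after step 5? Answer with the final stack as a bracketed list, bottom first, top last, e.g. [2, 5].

[-51, 57]

(re-executing from step 4 with the substitution; state before step 4: [-51])
4 | SWAP | [-51]
5 | PUSH 57 | [-51, 57]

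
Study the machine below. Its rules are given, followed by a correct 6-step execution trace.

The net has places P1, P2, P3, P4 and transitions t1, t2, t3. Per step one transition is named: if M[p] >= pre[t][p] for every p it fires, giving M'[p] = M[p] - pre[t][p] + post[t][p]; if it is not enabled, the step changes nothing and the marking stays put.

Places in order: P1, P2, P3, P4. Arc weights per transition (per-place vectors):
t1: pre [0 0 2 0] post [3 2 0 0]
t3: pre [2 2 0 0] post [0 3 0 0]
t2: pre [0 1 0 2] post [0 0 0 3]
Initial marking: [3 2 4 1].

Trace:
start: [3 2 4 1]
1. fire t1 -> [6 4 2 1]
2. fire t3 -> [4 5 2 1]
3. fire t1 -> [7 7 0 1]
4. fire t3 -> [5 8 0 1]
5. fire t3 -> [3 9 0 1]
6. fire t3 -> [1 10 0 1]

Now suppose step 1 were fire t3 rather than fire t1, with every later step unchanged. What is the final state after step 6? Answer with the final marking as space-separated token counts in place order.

(re-executing from step 1 with the substitution; state before step 1: [3 2 4 1])
1. fire t3 -> [1 3 4 1]
2. fire t3 -> [1 3 4 1]
3. fire t1 -> [4 5 2 1]
4. fire t3 -> [2 6 2 1]
5. fire t3 -> [0 7 2 1]
6. fire t3 -> [0 7 2 1]

0 7 2 1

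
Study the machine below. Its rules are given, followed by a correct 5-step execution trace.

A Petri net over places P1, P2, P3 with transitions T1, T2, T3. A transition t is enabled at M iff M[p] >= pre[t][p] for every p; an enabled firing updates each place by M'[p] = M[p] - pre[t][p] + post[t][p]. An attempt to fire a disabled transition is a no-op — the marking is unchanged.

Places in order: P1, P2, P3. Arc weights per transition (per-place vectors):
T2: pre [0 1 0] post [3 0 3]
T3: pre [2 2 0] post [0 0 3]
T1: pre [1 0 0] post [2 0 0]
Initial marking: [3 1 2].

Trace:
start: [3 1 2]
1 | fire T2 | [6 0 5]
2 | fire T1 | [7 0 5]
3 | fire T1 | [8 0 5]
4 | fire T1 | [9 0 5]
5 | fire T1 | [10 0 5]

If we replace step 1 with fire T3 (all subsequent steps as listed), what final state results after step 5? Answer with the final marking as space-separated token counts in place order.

(re-executing from step 1 with the substitution; state before step 1: [3 1 2])
1 | fire T3 | [3 1 2]
2 | fire T1 | [4 1 2]
3 | fire T1 | [5 1 2]
4 | fire T1 | [6 1 2]
5 | fire T1 | [7 1 2]

7 1 2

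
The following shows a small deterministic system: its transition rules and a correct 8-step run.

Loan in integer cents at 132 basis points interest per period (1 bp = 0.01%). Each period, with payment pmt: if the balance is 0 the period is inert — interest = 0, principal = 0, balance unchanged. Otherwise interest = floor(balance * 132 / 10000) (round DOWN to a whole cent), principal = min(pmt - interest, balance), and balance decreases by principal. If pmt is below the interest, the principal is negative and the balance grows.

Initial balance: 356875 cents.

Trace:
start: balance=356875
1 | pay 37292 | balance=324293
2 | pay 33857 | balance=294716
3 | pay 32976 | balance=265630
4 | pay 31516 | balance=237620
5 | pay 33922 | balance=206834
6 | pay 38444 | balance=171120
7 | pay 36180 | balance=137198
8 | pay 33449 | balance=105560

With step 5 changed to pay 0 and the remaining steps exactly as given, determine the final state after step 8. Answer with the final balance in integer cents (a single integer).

140842

(re-executing from step 5 with the substitution; state before step 5: balance=237620)
5 | pay 0 | balance=240756
6 | pay 38444 | balance=205489
7 | pay 36180 | balance=172021
8 | pay 33449 | balance=140842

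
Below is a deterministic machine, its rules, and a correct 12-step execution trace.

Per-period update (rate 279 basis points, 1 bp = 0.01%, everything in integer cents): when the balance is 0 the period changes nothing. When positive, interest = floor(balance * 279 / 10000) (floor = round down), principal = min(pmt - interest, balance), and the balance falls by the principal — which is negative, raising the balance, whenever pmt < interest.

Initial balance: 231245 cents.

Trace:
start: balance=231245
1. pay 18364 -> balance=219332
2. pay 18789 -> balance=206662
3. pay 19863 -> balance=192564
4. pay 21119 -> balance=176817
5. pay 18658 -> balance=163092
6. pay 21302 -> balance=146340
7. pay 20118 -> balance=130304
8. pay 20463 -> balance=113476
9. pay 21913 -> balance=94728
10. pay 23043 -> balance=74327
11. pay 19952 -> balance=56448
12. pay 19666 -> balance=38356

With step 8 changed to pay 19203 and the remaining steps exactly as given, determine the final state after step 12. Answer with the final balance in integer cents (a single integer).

(re-executing from step 8 with the substitution; state before step 8: balance=130304)
8. pay 19203 -> balance=114736
9. pay 21913 -> balance=96024
10. pay 23043 -> balance=75660
11. pay 19952 -> balance=57818
12. pay 19666 -> balance=39765

39765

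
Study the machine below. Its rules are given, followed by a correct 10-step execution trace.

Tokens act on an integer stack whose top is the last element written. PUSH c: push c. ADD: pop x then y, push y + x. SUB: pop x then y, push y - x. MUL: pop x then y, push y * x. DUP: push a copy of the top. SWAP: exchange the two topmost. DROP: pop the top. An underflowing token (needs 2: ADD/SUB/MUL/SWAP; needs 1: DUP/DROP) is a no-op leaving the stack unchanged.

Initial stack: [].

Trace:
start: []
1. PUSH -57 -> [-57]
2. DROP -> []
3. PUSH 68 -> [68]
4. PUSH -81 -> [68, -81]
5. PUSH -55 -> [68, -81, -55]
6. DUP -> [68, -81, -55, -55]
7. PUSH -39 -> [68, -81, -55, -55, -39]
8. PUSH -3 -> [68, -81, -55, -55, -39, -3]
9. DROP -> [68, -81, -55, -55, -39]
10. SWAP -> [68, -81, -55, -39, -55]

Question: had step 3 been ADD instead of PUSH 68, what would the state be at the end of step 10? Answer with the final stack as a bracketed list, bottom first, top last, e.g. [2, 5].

(re-executing from step 3 with the substitution; state before step 3: [])
3. ADD -> []
4. PUSH -81 -> [-81]
5. PUSH -55 -> [-81, -55]
6. DUP -> [-81, -55, -55]
7. PUSH -39 -> [-81, -55, -55, -39]
8. PUSH -3 -> [-81, -55, -55, -39, -3]
9. DROP -> [-81, -55, -55, -39]
10. SWAP -> [-81, -55, -39, -55]

[-81, -55, -39, -55]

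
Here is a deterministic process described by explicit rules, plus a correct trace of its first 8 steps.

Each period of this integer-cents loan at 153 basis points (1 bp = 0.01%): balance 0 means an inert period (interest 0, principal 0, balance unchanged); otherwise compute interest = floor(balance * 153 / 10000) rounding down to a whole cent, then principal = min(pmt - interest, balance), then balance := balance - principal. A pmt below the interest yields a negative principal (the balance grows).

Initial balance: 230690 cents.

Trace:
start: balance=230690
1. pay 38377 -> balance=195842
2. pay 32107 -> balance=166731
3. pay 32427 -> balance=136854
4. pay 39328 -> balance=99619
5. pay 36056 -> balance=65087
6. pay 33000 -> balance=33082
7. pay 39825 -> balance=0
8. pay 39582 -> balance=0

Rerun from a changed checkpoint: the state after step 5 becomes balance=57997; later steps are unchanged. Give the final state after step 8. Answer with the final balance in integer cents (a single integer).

state after step 5 := balance=57997
6. pay 33000 -> balance=25884
7. pay 39825 -> balance=0
8. pay 39582 -> balance=0

0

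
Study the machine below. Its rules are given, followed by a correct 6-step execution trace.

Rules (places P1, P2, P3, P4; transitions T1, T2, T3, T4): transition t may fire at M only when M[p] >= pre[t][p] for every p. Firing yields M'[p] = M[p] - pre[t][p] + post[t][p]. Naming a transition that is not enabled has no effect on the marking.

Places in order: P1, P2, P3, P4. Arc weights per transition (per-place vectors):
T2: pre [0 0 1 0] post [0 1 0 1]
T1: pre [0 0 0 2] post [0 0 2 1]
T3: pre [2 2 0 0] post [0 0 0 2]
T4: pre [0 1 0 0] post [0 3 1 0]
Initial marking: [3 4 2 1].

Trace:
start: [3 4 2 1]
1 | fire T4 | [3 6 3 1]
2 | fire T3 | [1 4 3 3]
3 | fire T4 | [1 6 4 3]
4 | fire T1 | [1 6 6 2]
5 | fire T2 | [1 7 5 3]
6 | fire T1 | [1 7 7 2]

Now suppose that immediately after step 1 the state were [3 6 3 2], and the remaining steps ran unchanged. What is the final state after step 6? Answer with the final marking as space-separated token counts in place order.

1 7 7 3

state after step 1 := [3 6 3 2]
2 | fire T3 | [1 4 3 4]
3 | fire T4 | [1 6 4 4]
4 | fire T1 | [1 6 6 3]
5 | fire T2 | [1 7 5 4]
6 | fire T1 | [1 7 7 3]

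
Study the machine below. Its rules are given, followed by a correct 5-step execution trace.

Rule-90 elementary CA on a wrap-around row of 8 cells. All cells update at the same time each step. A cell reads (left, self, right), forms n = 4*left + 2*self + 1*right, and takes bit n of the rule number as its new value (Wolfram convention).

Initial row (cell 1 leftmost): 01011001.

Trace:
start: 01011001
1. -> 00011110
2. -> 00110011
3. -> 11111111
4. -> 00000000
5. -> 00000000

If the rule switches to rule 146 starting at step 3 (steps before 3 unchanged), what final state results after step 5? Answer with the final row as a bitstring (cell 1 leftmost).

(re-executing steps 3..5 under rule 146; state before step 3: 00110011)
3. -> 11001100
4. -> 00110011
5. -> 11001100

11001100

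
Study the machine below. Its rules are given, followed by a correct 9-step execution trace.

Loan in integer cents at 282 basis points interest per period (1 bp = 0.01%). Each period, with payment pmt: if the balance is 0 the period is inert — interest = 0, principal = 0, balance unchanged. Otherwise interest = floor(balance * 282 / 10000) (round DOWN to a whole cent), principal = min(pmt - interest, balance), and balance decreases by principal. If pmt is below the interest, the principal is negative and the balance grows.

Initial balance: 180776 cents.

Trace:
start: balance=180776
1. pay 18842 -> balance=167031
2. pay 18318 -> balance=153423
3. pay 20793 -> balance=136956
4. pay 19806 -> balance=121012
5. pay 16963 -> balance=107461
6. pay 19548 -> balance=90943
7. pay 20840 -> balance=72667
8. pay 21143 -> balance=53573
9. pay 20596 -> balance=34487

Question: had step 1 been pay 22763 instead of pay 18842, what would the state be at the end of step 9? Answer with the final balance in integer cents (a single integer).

29588

(re-executing from step 1 with the substitution; state before step 1: balance=180776)
1. pay 22763 -> balance=163110
2. pay 18318 -> balance=149391
3. pay 20793 -> balance=132810
4. pay 19806 -> balance=116749
5. pay 16963 -> balance=103078
6. pay 19548 -> balance=86436
7. pay 20840 -> balance=68033
8. pay 21143 -> balance=48808
9. pay 20596 -> balance=29588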